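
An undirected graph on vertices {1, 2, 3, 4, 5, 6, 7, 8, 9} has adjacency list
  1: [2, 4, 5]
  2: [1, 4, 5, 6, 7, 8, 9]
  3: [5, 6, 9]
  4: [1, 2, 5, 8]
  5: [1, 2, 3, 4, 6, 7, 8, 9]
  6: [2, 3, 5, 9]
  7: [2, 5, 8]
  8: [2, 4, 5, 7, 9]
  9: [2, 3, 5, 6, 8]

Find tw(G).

3

A width-3 tree decomposition is:
Bags: B1 = {2, 5, 8, 9}  B2 = {2, 5, 6, 9}  B3 = {3, 5, 6, 9}  B4 = {2, 4, 5, 8}  B5 = {1, 2, 4, 5}  B6 = {2, 5, 7, 8}
Tree: B1–B2, B2–B3, B1–B4, B4–B5, B4–B6
Each bag holds 4 vertices, so the decomposition has width 3, which upper-bounds the treewidth. For the lower bound, the 4 vertices {2, 5, 8, 9} are pairwise adjacent, and any tree decomposition puts a clique entirely inside one bag — forcing width ≥ 3. The upper and lower bounds meet at 3, so that is the treewidth.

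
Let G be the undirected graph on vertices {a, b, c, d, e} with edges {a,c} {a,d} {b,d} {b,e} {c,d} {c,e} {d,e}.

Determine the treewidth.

A width-2 tree decomposition is:
Bags: B1 = {c, d, e}  B2 = {a, c, d}  B3 = {b, d, e}
Tree: B1–B2, B1–B3
The largest bag has 3 vertices, giving width 2; this decomposition certifies tw(G) ≤ 2. On the other hand G contains the 3-clique {c, d, e}. A clique must lie in a single bag of any decomposition, so no decomposition can have width below 2. Hence tw(G) = 2 exactly.

2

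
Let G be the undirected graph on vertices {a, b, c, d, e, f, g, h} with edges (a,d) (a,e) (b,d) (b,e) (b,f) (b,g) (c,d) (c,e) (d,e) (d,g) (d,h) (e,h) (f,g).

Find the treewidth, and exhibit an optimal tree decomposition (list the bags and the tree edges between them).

Treewidth 2.
One optimal decomposition is:
Bags: B1 = {b, d, g}  B2 = {b, d, e}  B3 = {d, e, h}  B4 = {b, f, g}  B5 = {c, d, e}  B6 = {a, d, e}
Tree: B1–B2, B2–B3, B1–B4, B3–B5, B5–B6

Each bag holds 3 vertices, so the decomposition has width 2, which upper-bounds the treewidth. On the other hand G contains the 3-clique {b, d, g}. A clique must lie in a single bag of any decomposition, so no decomposition can have width below 2. Hence tw(G) = 2 exactly.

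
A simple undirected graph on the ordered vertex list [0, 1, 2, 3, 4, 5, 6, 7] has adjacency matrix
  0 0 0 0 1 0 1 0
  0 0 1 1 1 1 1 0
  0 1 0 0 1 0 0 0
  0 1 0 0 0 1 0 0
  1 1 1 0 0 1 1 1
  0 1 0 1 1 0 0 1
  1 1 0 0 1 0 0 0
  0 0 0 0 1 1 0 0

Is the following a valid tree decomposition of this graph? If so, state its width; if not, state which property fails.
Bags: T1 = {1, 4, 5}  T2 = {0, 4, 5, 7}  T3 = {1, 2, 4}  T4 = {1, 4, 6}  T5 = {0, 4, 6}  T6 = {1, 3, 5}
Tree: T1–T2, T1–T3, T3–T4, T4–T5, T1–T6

No — bags containing vertex 0 are not connected in the tree.

A tree decomposition must satisfy three properties: every vertex lies in some bag; for every edge, both endpoints lie together in some bag; and for every vertex, the bags containing it form a connected subtree. Here bags containing vertex 0 are not connected in the tree, so the decomposition is invalid.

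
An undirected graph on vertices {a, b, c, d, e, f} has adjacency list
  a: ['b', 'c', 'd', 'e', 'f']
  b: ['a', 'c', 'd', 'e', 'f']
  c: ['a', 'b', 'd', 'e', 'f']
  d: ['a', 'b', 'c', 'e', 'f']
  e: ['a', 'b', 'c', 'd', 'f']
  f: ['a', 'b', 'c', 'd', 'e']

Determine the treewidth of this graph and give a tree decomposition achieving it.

Treewidth 5.
One such decomposition:
Bags: B1 = {a, b, c, d, e, f}
Tree: (single bag)

With just one bag of size 6, the width is 6 − 1 = 5, so tw(G) ≤ 5. On the other hand G contains the 6-clique {a, b, c, d, e, f}. A clique must lie in a single bag of any decomposition, so no decomposition can have width below 5. Therefore the treewidth is 5.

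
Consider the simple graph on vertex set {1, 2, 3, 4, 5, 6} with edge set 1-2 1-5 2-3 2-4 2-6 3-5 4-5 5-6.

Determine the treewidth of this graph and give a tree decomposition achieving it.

Treewidth 2.
One such decomposition:
Bags: B1 = {2, 3, 5}  B2 = {1, 2, 5}  B3 = {2, 5, 6}  B4 = {2, 4, 5}
Tree: B1–B2, B2–B3, B3–B4

Each bag holds 3 vertices, so the decomposition has width 2, which upper-bounds the treewidth. For the lower bound, G contains the cycle 2–3–5–1–2, so G is not a forest; only forests have treewidth ≤ 1, hence tw(G) ≥ 2. Therefore the treewidth is 2.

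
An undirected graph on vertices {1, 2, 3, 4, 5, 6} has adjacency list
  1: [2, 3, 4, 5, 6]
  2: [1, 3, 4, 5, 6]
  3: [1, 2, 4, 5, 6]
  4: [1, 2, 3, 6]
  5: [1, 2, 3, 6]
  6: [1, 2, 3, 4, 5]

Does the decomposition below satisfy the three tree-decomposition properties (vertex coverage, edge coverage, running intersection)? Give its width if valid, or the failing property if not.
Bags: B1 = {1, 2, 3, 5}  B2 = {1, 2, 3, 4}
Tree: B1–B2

No — vertex 6 appears in no bag.

A tree decomposition must satisfy three properties: every vertex lies in some bag; for every edge, both endpoints lie together in some bag; and for every vertex, the bags containing it form a connected subtree. Here vertex 6 appears in no bag, so the decomposition is invalid.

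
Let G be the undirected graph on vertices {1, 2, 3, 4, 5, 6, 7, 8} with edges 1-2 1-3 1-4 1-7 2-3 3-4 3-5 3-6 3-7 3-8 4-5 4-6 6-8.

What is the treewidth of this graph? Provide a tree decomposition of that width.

Treewidth 2.
One optimal decomposition is:
Bags: B1 = {3, 4, 6}  B2 = {1, 3, 4}  B3 = {3, 4, 5}  B4 = {3, 6, 8}  B5 = {1, 3, 7}  B6 = {1, 2, 3}
Tree: B1–B2, B2–B3, B1–B4, B2–B5, B2–B6

Each bag holds 3 vertices, so the decomposition has width 2, which upper-bounds the treewidth. On the other hand G contains the 3-clique {3, 6, 8}. A clique must lie in a single bag of any decomposition, so no decomposition can have width below 2. The upper and lower bounds meet at 2, so that is the treewidth.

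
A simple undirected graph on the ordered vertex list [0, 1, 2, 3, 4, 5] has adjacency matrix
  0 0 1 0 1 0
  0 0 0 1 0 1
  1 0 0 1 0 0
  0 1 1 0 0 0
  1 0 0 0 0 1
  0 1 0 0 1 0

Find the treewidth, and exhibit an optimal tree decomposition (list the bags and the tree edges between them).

Every bag has size at most 3, so the width is 3 − 1 = 2 and tw(G) ≤ 2. The edges 3–2–0–4–5–1–3 form a cycle, so G is not a tree and its treewidth is at least 2. The upper and lower bounds meet at 2, so that is the treewidth.

Treewidth 2.
Bags: B1 = {0, 2, 3}  B2 = {0, 3, 4}  B3 = {3, 4, 5}  B4 = {1, 3, 5}
Tree: B1–B2, B2–B3, B3–B4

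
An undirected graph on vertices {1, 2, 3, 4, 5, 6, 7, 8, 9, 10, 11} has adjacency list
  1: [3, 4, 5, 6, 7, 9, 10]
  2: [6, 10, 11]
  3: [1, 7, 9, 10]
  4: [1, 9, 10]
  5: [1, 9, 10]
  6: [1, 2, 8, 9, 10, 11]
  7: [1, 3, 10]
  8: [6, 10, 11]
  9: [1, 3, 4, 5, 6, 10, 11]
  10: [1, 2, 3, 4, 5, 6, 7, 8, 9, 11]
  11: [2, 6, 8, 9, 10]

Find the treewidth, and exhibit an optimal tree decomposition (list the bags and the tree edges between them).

Each bag holds 4 vertices, so the decomposition has width 3, which upper-bounds the treewidth. Conversely, {6, 8, 10, 11} is a clique of size 4, and the vertices of any clique must share a bag in every tree decomposition; so some bag has ≥ 4 vertices and tw(G) ≥ 3. Combining the bounds, tw(G) = 3.

Treewidth 3.
One optimal decomposition is:
Bags: B1 = {1, 6, 9, 10}  B2 = {1, 4, 9, 10}  B3 = {1, 3, 9, 10}  B4 = {6, 9, 10, 11}  B5 = {1, 3, 7, 10}  B6 = {6, 8, 10, 11}  B7 = {1, 5, 9, 10}  B8 = {2, 6, 10, 11}
Tree: B1–B2, B2–B3, B1–B4, B3–B5, B4–B6, B2–B7, B6–B8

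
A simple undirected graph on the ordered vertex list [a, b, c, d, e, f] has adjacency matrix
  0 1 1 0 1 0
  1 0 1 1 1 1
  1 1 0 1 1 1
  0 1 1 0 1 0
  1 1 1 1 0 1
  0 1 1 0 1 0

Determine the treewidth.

A width-3 tree decomposition is:
Bags: B1 = {b, c, d, e}  B2 = {a, b, c, e}  B3 = {b, c, e, f}
Tree: B1–B2, B1–B3
The largest bag has 4 vertices, giving width 3; this decomposition certifies tw(G) ≤ 3. For the lower bound, the 4 vertices {b, c, d, e} are pairwise adjacent, and any tree decomposition puts a clique entirely inside one bag — forcing width ≥ 3. Hence tw(G) = 3 exactly.

3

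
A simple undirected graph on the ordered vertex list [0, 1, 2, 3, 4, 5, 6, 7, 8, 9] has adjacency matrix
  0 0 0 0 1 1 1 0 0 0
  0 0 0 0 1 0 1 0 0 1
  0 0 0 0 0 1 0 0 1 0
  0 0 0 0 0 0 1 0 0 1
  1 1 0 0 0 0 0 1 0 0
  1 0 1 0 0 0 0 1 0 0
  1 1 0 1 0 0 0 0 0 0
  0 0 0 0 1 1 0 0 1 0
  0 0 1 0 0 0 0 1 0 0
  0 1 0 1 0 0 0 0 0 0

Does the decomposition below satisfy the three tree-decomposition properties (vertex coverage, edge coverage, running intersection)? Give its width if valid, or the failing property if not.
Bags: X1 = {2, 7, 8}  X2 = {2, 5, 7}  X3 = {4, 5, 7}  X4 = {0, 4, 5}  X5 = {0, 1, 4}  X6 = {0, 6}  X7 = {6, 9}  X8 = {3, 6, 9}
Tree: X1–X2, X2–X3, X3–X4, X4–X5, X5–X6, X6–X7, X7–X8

A tree decomposition must satisfy three properties: every vertex lies in some bag; for every edge, both endpoints lie together in some bag; and for every vertex, the bags containing it form a connected subtree. Here edge (1,6) lies in no bag, so the decomposition is invalid.

No — edge (1,6) lies in no bag.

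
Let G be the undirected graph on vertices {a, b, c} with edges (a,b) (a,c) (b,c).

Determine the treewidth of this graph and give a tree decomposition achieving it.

Treewidth 2.
One optimal decomposition is:
Bags: B1 = {a, b, c}
Tree: (single bag)

With just one bag of size 3, the width is 3 − 1 = 2, so tw(G) ≤ 2. On the other hand G contains the 3-clique {a, b, c}. A clique must lie in a single bag of any decomposition, so no decomposition can have width below 2. Combining the bounds, tw(G) = 2.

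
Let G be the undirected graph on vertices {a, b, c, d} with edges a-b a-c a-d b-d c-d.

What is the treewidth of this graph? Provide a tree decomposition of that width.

Treewidth 2.
One optimal decomposition is:
Bags: B1 = {a, b, d}  B2 = {a, c, d}
Tree: B1–B2

Each bag holds 3 vertices, so the decomposition has width 2, which upper-bounds the treewidth. For the lower bound, the 3 vertices {a, c, d} are pairwise adjacent, and any tree decomposition puts a clique entirely inside one bag — forcing width ≥ 2. Combining the bounds, tw(G) = 2.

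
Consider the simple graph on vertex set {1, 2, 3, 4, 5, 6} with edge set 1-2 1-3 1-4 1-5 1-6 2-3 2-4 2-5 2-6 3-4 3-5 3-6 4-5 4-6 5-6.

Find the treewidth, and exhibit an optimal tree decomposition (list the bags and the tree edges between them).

With just one bag of size 6, the width is 6 − 1 = 5, so tw(G) ≤ 5. On the other hand G contains the 6-clique {1, 2, 3, 4, 5, 6}. A clique must lie in a single bag of any decomposition, so no decomposition can have width below 5. Therefore the treewidth is 5.

Treewidth 5.
One such decomposition:
Bags: B1 = {1, 2, 3, 4, 5, 6}
Tree: (single bag)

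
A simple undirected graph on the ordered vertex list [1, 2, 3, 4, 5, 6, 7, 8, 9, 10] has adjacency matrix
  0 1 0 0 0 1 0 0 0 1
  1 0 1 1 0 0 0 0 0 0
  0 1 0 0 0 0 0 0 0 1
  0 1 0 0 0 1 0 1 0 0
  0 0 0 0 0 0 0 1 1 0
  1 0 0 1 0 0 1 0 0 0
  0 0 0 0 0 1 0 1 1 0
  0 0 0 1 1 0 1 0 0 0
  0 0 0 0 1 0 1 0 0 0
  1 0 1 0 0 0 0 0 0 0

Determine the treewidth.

2

A width-2 tree decomposition is:
Bags: B1 = {1, 3, 10}  B2 = {1, 2, 3}  B3 = {1, 2, 6}  B4 = {2, 4, 6}  B5 = {4, 6, 7}  B6 = {4, 7, 8}  B7 = {7, 8, 9}  B8 = {5, 8, 9}
Tree: B1–B2, B2–B3, B3–B4, B4–B5, B5–B6, B6–B7, B7–B8
The largest bag has 3 vertices, giving width 2; this decomposition certifies tw(G) ≤ 2. Since 10–3–2–1–10 is a cycle in G, G is not acyclic. Forests are exactly the graphs of treewidth ≤ 1, so tw(G) ≥ 2. Combining the bounds, tw(G) = 2.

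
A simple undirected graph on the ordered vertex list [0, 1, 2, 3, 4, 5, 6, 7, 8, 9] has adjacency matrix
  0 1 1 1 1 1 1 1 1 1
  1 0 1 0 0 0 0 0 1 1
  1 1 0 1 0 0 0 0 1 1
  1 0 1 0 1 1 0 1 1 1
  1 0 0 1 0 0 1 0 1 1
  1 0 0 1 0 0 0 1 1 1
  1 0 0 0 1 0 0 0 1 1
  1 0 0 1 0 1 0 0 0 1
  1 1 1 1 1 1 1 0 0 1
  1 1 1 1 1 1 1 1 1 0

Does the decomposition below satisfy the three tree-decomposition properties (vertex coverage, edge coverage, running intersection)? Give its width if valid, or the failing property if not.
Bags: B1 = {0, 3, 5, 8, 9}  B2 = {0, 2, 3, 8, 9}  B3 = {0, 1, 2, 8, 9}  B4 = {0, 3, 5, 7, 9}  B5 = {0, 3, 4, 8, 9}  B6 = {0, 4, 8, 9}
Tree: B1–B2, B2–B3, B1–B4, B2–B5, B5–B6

A tree decomposition must satisfy three properties: every vertex lies in some bag; for every edge, both endpoints lie together in some bag; and for every vertex, the bags containing it form a connected subtree. Here vertex 6 appears in no bag, so the decomposition is invalid.

No — vertex 6 appears in no bag.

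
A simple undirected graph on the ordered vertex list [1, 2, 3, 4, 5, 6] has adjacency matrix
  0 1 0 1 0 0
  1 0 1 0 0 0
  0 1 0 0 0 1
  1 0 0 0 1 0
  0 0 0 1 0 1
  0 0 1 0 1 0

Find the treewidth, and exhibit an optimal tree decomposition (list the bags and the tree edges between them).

Every bag has size at most 3, so the width is 3 − 1 = 2 and tw(G) ≤ 2. For the lower bound, G contains the cycle 5–6–3–2–1–4–5, so G is not a forest; only forests have treewidth ≤ 1, hence tw(G) ≥ 2. Therefore the treewidth is 2.

Treewidth 2.
One optimal decomposition is:
Bags: B1 = {3, 5, 6}  B2 = {2, 3, 5}  B3 = {1, 2, 5}  B4 = {1, 4, 5}
Tree: B1–B2, B2–B3, B3–B4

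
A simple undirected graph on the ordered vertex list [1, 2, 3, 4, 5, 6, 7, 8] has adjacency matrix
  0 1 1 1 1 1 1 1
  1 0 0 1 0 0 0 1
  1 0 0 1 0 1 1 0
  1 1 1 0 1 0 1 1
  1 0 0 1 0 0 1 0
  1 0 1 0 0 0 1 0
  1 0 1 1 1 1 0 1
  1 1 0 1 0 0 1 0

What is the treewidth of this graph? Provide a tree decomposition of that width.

Treewidth 3.
One such decomposition:
Bags: B1 = {1, 4, 5, 7}  B2 = {1, 4, 7, 8}  B3 = {1, 3, 4, 7}  B4 = {1, 2, 4, 8}  B5 = {1, 3, 6, 7}
Tree: B1–B2, B1–B3, B2–B4, B3–B5

Each bag holds 4 vertices, so the decomposition has width 3, which upper-bounds the treewidth. Conversely, {1, 2, 4, 8} is a clique of size 4, and the vertices of any clique must share a bag in every tree decomposition; so some bag has ≥ 4 vertices and tw(G) ≥ 3. The upper and lower bounds meet at 3, so that is the treewidth.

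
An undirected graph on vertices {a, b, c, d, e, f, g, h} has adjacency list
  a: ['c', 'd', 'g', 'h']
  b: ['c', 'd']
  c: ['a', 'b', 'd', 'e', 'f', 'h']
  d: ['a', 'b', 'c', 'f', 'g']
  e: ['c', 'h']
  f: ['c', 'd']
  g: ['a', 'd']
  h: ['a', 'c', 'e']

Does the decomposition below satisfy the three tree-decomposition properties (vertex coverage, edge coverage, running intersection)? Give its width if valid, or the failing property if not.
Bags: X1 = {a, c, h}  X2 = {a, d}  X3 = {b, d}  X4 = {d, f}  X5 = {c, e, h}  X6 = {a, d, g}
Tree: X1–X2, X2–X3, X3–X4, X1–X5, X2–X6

A tree decomposition must satisfy three properties: every vertex lies in some bag; for every edge, both endpoints lie together in some bag; and for every vertex, the bags containing it form a connected subtree. Here edge (c,d) lies in no bag, so the decomposition is invalid.

No — edge (c,d) lies in no bag.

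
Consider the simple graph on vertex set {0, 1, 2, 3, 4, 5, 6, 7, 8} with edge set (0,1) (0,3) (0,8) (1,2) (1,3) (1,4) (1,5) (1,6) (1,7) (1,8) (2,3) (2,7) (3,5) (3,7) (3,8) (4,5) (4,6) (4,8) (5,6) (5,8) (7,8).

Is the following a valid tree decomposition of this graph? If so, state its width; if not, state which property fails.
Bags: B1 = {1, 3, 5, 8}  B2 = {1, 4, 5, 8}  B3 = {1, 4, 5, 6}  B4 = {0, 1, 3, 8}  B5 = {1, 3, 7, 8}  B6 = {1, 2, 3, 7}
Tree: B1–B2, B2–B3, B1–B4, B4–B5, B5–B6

Yes; width 3.

Vertex coverage: the bags together contain {0, 1, 2, 3, 4, 5, 6, 7, 8}, the full vertex set. Edge coverage: each edge of G has both endpoints in at least one bag. Running intersection: for every vertex, the bags containing it form a connected subtree. All three properties hold, so this is a valid tree decomposition of width max|bag| − 1 = 3, and hence tw(G) ≤ 3.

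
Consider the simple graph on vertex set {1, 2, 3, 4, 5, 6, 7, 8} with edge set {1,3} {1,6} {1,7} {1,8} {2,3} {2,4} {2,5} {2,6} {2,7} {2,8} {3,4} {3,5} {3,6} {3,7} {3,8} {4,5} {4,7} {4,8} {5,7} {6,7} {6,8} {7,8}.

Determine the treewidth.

A width-4 tree decomposition is:
Bags: B1 = {2, 3, 4, 7, 8}  B2 = {2, 3, 4, 5, 7}  B3 = {2, 3, 6, 7, 8}  B4 = {1, 3, 6, 7, 8}
Tree: B1–B2, B1–B3, B3–B4
The largest bag has 5 vertices, giving width 4; this decomposition certifies tw(G) ≤ 4. On the other hand G contains the 5-clique {1, 3, 6, 7, 8}. A clique must lie in a single bag of any decomposition, so no decomposition can have width below 4. Therefore the treewidth is 4.

4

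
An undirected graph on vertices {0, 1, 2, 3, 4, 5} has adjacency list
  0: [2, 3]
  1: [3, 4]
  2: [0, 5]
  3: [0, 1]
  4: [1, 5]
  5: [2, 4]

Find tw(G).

2

A width-2 tree decomposition is:
Bags: B1 = {0, 2, 5}  B2 = {0, 4, 5}  B3 = {0, 1, 4}  B4 = {0, 1, 3}
Tree: B1–B2, B2–B3, B3–B4
Every bag has size at most 3, so the width is 3 − 1 = 2 and tw(G) ≤ 2. The edges 0–2–5–4–1–3–0 form a cycle, so G is not a tree and its treewidth is at least 2. Therefore the treewidth is 2.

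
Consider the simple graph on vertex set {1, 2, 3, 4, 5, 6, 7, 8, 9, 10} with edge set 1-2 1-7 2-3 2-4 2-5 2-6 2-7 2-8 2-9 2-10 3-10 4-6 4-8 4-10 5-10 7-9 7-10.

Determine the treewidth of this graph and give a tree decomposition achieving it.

The largest bag has 3 vertices, giving width 2; this decomposition certifies tw(G) ≤ 2. Conversely, {1, 2, 7} is a clique of size 3, and the vertices of any clique must share a bag in every tree decomposition; so some bag has ≥ 3 vertices and tw(G) ≥ 2. Hence tw(G) = 2 exactly.

Treewidth 2.
One such decomposition:
Bags: B1 = {2, 7, 10}  B2 = {1, 2, 7}  B3 = {2, 4, 10}  B4 = {2, 5, 10}  B5 = {2, 4, 8}  B6 = {2, 7, 9}  B7 = {2, 4, 6}  B8 = {2, 3, 10}
Tree: B1–B2, B1–B3, B1–B4, B3–B5, B2–B6, B3–B7, B1–B8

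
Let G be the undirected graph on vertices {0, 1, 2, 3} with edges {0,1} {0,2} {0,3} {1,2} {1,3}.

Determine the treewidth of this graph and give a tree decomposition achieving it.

Treewidth 2.
One optimal decomposition is:
Bags: B1 = {0, 1, 2}  B2 = {0, 1, 3}
Tree: B1–B2

Each bag holds 3 vertices, so the decomposition has width 2, which upper-bounds the treewidth. For the lower bound, the 3 vertices {0, 1, 2} are pairwise adjacent, and any tree decomposition puts a clique entirely inside one bag — forcing width ≥ 2. Hence tw(G) = 2 exactly.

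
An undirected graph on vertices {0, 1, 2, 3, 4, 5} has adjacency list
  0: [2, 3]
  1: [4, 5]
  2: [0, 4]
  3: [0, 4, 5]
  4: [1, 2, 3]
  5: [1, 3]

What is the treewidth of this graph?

2

A width-2 tree decomposition is:
Bags: B1 = {0, 2, 4}  B2 = {0, 3, 4}  B3 = {1, 3, 4}  B4 = {1, 3, 5}
Tree: B1–B2, B2–B3, B3–B4
The largest bag has 3 vertices, giving width 2; this decomposition certifies tw(G) ≤ 2. Since 2–0–3–4–2 is a cycle in G, G is not acyclic. Forests are exactly the graphs of treewidth ≤ 1, so tw(G) ≥ 2. Combining the bounds, tw(G) = 2.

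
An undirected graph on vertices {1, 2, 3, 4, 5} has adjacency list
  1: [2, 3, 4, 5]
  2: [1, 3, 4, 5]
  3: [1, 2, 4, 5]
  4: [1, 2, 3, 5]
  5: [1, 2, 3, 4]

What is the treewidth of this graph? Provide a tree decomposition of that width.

Treewidth 4.
One optimal decomposition is:
Bags: B1 = {1, 2, 3, 4, 5}
Tree: (single bag)

With just one bag of size 5, the width is 5 − 1 = 4, so tw(G) ≤ 4. For the lower bound, the 5 vertices {1, 2, 3, 4, 5} are pairwise adjacent, and any tree decomposition puts a clique entirely inside one bag — forcing width ≥ 4. Hence tw(G) = 4 exactly.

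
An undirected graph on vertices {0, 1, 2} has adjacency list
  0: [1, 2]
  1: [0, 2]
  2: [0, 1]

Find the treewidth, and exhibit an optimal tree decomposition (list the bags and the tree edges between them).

Treewidth 2.
Bags: B1 = {0, 1, 2}
Tree: (single bag)

A single bag containing all 3 vertices is trivially a valid decomposition of width 2. For the lower bound, the 3 vertices {0, 1, 2} are pairwise adjacent, and any tree decomposition puts a clique entirely inside one bag — forcing width ≥ 2. Hence tw(G) = 2 exactly.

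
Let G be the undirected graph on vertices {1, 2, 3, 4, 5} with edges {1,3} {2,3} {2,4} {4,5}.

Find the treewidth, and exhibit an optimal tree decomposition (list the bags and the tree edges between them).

Every bag has size at most 2, so the width is 2 − 1 = 1 and tw(G) ≤ 1. Any graph with an edge has treewidth ≥ 1, and G has the edge 1–3. Combining the bounds, tw(G) = 1.

Treewidth 1.
One optimal decomposition is:
Bags: B1 = {1, 3}  B2 = {2, 3}  B3 = {2, 4}  B4 = {4, 5}
Tree: B1–B2, B2–B3, B3–B4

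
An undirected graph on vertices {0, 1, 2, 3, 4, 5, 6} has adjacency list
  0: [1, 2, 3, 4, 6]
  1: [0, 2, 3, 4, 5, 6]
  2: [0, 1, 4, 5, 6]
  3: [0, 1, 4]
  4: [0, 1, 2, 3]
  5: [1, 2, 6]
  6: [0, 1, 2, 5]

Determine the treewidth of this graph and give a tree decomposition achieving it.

Every bag has size at most 4, so the width is 4 − 1 = 3 and tw(G) ≤ 3. For the lower bound, the 4 vertices {0, 1, 2, 4} are pairwise adjacent, and any tree decomposition puts a clique entirely inside one bag — forcing width ≥ 3. Therefore the treewidth is 3.

Treewidth 3.
One such decomposition:
Bags: B1 = {0, 1, 2, 6}  B2 = {0, 1, 2, 4}  B3 = {0, 1, 3, 4}  B4 = {1, 2, 5, 6}
Tree: B1–B2, B2–B3, B1–B4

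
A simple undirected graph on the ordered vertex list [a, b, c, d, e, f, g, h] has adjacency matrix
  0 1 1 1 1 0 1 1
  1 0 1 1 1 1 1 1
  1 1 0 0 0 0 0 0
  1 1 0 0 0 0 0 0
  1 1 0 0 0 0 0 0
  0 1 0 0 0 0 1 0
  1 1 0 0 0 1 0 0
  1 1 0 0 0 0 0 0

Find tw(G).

2

A width-2 tree decomposition is:
Bags: B1 = {a, b, e}  B2 = {a, b, d}  B3 = {a, b, g}  B4 = {a, b, h}  B5 = {a, b, c}  B6 = {b, f, g}
Tree: B1–B2, B1–B3, B2–B4, B2–B5, B3–B6
Every bag has size at most 3, so the width is 3 − 1 = 2 and tw(G) ≤ 2. Conversely, {a, b, d} is a clique of size 3, and the vertices of any clique must share a bag in every tree decomposition; so some bag has ≥ 3 vertices and tw(G) ≥ 2. Hence tw(G) = 2 exactly.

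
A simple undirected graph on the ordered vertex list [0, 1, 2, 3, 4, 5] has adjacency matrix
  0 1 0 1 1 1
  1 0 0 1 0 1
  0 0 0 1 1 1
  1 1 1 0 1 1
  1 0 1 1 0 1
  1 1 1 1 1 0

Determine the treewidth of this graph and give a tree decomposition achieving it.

Treewidth 3.
Bags: B1 = {2, 3, 4, 5}  B2 = {0, 3, 4, 5}  B3 = {0, 1, 3, 5}
Tree: B1–B2, B2–B3

Every bag has size at most 4, so the width is 4 − 1 = 3 and tw(G) ≤ 3. On the other hand G contains the 4-clique {0, 1, 3, 5}. A clique must lie in a single bag of any decomposition, so no decomposition can have width below 3. Combining the bounds, tw(G) = 3.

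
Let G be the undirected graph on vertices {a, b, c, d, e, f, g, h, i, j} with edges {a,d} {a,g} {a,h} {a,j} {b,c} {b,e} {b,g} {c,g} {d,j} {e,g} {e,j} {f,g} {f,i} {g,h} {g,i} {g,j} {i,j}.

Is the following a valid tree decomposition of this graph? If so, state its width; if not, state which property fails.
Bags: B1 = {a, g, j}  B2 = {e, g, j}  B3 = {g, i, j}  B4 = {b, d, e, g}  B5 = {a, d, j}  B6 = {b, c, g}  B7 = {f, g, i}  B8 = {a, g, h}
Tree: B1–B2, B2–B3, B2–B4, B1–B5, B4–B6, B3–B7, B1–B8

A tree decomposition must satisfy three properties: every vertex lies in some bag; for every edge, both endpoints lie together in some bag; and for every vertex, the bags containing it form a connected subtree. Here bags containing vertex d are not connected in the tree, so the decomposition is invalid.

No — bags containing vertex d are not connected in the tree.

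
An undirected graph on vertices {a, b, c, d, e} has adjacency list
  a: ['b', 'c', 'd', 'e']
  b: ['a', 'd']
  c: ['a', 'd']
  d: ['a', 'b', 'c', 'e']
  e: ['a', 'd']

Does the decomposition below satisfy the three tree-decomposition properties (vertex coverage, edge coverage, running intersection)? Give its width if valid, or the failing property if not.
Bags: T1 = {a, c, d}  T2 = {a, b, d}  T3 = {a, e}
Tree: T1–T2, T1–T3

A tree decomposition must satisfy three properties: every vertex lies in some bag; for every edge, both endpoints lie together in some bag; and for every vertex, the bags containing it form a connected subtree. Here edge (d,e) lies in no bag, so the decomposition is invalid.

No — edge (d,e) lies in no bag.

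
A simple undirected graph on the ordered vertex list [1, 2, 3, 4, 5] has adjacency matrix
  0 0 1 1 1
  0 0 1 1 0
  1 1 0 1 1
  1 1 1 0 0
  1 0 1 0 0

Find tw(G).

A width-2 tree decomposition is:
Bags: B1 = {2, 3, 4}  B2 = {1, 3, 4}  B3 = {1, 3, 5}
Tree: B1–B2, B2–B3
Every bag has size at most 3, so the width is 3 − 1 = 2 and tw(G) ≤ 2. On the other hand G contains the 3-clique {1, 3, 4}. A clique must lie in a single bag of any decomposition, so no decomposition can have width below 2. Therefore the treewidth is 2.

2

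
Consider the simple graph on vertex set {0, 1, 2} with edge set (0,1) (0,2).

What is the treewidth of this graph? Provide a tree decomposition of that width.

Treewidth 1.
Bags: B1 = {0, 1}  B2 = {0, 2}
Tree: B1–B2

Each bag holds 2 vertices, so the decomposition has width 1, which upper-bounds the treewidth. Since G has at least one edge (e.g. 0–1), it is not an edgeless graph, so tw(G) ≥ 1. Combining the bounds, tw(G) = 1.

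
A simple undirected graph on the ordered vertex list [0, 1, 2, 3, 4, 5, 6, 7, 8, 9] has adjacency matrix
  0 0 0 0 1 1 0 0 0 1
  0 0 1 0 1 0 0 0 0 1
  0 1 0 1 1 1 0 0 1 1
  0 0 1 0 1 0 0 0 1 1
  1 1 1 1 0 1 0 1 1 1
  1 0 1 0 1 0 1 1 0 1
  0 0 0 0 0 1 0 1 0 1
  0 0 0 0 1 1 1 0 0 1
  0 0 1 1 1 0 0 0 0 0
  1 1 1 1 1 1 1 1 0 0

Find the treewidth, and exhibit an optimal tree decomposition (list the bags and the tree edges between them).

Treewidth 3.
One optimal decomposition is:
Bags: B1 = {2, 4, 5, 9}  B2 = {4, 5, 7, 9}  B3 = {5, 6, 7, 9}  B4 = {0, 4, 5, 9}  B5 = {2, 3, 4, 9}  B6 = {1, 2, 4, 9}  B7 = {2, 3, 4, 8}
Tree: B1–B2, B2–B3, B2–B4, B1–B5, B1–B6, B5–B7

Each bag holds 4 vertices, so the decomposition has width 3, which upper-bounds the treewidth. For the lower bound, the 4 vertices {2, 3, 4, 8} are pairwise adjacent, and any tree decomposition puts a clique entirely inside one bag — forcing width ≥ 3. The upper and lower bounds meet at 3, so that is the treewidth.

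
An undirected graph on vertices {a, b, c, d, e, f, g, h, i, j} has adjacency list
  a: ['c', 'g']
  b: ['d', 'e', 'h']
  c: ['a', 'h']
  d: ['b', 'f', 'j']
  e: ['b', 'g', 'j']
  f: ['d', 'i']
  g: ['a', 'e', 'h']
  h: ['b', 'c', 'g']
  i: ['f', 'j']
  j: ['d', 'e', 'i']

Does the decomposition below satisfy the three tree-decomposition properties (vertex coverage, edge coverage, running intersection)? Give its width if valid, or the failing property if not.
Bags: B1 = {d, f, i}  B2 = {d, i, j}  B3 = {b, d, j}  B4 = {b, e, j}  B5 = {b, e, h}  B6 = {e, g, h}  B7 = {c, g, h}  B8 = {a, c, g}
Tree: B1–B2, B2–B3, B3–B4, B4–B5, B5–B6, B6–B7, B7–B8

Yes; width 2.

Vertex coverage: the bags together contain {a, b, c, d, e, f, g, h, i, j}, the full vertex set. Edge coverage: each edge of G has both endpoints in at least one bag. Running intersection: for every vertex, the bags containing it form a connected subtree. All three properties hold, so this is a valid tree decomposition of width max|bag| − 1 = 2, and hence tw(G) ≤ 2.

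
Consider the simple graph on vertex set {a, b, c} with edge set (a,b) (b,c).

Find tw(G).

A width-1 tree decomposition is:
Bags: B1 = {b, c}  B2 = {a, b}
Tree: B1–B2
The largest bag has 2 vertices, giving width 1; this decomposition certifies tw(G) ≤ 1. Any graph with an edge has treewidth ≥ 1, and G has the edge b–c. Therefore the treewidth is 1.

1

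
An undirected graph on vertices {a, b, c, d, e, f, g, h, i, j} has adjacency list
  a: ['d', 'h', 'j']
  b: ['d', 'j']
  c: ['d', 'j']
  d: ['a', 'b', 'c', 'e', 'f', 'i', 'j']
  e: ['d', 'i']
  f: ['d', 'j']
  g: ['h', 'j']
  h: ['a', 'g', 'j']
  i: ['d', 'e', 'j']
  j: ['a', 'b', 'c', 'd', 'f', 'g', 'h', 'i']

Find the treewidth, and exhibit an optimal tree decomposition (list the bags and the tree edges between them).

The largest bag has 3 vertices, giving width 2; this decomposition certifies tw(G) ≤ 2. Conversely, {d, f, j} is a clique of size 3, and the vertices of any clique must share a bag in every tree decomposition; so some bag has ≥ 3 vertices and tw(G) ≥ 2. Combining the bounds, tw(G) = 2.

Treewidth 2.
Bags: B1 = {c, d, j}  B2 = {d, i, j}  B3 = {a, d, j}  B4 = {d, f, j}  B5 = {a, h, j}  B6 = {g, h, j}  B7 = {b, d, j}  B8 = {d, e, i}
Tree: B1–B2, B1–B3, B2–B4, B3–B5, B5–B6, B3–B7, B2–B8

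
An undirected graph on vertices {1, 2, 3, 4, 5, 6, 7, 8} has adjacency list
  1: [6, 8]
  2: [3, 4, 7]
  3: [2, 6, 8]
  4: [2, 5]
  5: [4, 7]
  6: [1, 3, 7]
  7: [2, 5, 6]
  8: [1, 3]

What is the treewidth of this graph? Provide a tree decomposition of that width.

Treewidth 2.
One such decomposition:
Bags: B1 = {2, 4, 5}  B2 = {2, 5, 7}  B3 = {2, 3, 7}  B4 = {3, 6, 7}  B5 = {3, 6, 8}  B6 = {1, 6, 8}
Tree: B1–B2, B2–B3, B3–B4, B4–B5, B5–B6

The largest bag has 3 vertices, giving width 2; this decomposition certifies tw(G) ≤ 2. The edges 4–5–7–2–4 form a cycle, so G is not a tree and its treewidth is at least 2. Therefore the treewidth is 2.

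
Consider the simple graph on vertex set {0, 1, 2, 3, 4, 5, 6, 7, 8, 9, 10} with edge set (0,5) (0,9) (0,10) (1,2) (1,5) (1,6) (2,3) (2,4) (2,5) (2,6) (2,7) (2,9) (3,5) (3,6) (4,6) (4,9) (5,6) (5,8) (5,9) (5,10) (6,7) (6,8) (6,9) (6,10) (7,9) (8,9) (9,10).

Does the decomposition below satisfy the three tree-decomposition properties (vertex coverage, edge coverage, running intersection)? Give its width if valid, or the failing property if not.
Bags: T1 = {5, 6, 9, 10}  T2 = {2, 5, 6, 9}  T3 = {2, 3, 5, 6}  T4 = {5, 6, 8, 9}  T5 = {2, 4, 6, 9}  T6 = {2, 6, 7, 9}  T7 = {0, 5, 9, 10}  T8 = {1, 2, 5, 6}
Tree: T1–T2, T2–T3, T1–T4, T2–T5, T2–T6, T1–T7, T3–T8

Yes; width 3.

Vertex coverage: the bags together contain {0, 1, 2, 3, 4, 5, 6, 7, 8, 9, 10}, the full vertex set. Edge coverage: each edge of G has both endpoints in at least one bag. Running intersection: for every vertex, the bags containing it form a connected subtree. All three properties hold, so this is a valid tree decomposition of width max|bag| − 1 = 3, and hence tw(G) ≤ 3.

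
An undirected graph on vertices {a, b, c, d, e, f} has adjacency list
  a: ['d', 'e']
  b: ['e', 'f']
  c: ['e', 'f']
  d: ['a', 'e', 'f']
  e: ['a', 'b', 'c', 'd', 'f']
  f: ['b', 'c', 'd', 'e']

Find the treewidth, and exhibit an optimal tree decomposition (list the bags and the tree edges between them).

Each bag holds 3 vertices, so the decomposition has width 2, which upper-bounds the treewidth. For the lower bound, the 3 vertices {a, d, e} are pairwise adjacent, and any tree decomposition puts a clique entirely inside one bag — forcing width ≥ 2. Therefore the treewidth is 2.

Treewidth 2.
One optimal decomposition is:
Bags: B1 = {b, e, f}  B2 = {d, e, f}  B3 = {c, e, f}  B4 = {a, d, e}
Tree: B1–B2, B1–B3, B2–B4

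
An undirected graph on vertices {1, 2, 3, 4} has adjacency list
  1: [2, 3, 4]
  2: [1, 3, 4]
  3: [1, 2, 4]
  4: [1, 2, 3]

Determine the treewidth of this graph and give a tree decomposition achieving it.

With just one bag of size 4, the width is 4 − 1 = 3, so tw(G) ≤ 3. For the lower bound, the 4 vertices {1, 2, 3, 4} are pairwise adjacent, and any tree decomposition puts a clique entirely inside one bag — forcing width ≥ 3. Hence tw(G) = 3 exactly.

Treewidth 3.
Bags: B1 = {1, 2, 3, 4}
Tree: (single bag)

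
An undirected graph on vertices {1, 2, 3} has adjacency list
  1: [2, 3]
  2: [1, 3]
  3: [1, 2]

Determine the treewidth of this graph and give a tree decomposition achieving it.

A single bag containing all 3 vertices is trivially a valid decomposition of width 2. For the lower bound, the 3 vertices {1, 2, 3} are pairwise adjacent, and any tree decomposition puts a clique entirely inside one bag — forcing width ≥ 2. Hence tw(G) = 2 exactly.

Treewidth 2.
One such decomposition:
Bags: B1 = {1, 2, 3}
Tree: (single bag)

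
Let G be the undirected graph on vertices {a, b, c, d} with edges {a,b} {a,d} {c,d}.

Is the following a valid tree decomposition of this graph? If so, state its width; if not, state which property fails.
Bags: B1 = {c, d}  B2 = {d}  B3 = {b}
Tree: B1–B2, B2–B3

No — vertex a appears in no bag.

A tree decomposition must satisfy three properties: every vertex lies in some bag; for every edge, both endpoints lie together in some bag; and for every vertex, the bags containing it form a connected subtree. Here vertex a appears in no bag, so the decomposition is invalid.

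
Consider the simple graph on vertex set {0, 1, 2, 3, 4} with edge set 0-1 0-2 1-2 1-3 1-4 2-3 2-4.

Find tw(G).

2

A width-2 tree decomposition is:
Bags: B1 = {0, 1, 2}  B2 = {1, 2, 4}  B3 = {1, 2, 3}
Tree: B1–B2, B2–B3
The largest bag has 3 vertices, giving width 2; this decomposition certifies tw(G) ≤ 2. Conversely, {0, 1, 2} is a clique of size 3, and the vertices of any clique must share a bag in every tree decomposition; so some bag has ≥ 3 vertices and tw(G) ≥ 2. Hence tw(G) = 2 exactly.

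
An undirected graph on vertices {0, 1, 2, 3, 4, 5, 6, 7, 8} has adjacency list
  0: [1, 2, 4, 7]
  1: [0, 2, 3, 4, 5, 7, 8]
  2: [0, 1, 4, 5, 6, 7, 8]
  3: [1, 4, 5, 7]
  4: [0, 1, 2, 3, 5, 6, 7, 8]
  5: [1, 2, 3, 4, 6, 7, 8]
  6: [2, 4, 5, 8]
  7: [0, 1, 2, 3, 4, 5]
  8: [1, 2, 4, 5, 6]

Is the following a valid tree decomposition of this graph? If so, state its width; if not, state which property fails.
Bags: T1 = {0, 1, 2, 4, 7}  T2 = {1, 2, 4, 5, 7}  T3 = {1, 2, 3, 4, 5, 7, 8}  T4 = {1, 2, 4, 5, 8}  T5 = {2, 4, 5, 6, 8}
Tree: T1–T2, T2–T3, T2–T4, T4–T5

No — bags containing vertex 8 are not connected in the tree.

A tree decomposition must satisfy three properties: every vertex lies in some bag; for every edge, both endpoints lie together in some bag; and for every vertex, the bags containing it form a connected subtree. Here bags containing vertex 8 are not connected in the tree, so the decomposition is invalid.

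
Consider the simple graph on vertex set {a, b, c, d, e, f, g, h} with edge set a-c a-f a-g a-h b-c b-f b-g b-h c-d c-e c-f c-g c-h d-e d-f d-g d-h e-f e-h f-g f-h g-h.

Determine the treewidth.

4

A width-4 tree decomposition is:
Bags: B1 = {a, c, f, g, h}  B2 = {b, c, f, g, h}  B3 = {c, d, f, g, h}  B4 = {c, d, e, f, h}
Tree: B1–B2, B1–B3, B3–B4
Each bag holds 5 vertices, so the decomposition has width 4, which upper-bounds the treewidth. Conversely, {c, d, f, g, h} is a clique of size 5, and the vertices of any clique must share a bag in every tree decomposition; so some bag has ≥ 5 vertices and tw(G) ≥ 4. The upper and lower bounds meet at 4, so that is the treewidth.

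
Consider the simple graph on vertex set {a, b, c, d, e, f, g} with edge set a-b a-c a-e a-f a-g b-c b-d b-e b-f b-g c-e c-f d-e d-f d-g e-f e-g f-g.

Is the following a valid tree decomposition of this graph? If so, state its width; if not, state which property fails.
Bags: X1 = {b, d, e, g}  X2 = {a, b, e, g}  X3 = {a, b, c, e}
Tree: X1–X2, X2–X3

A tree decomposition must satisfy three properties: every vertex lies in some bag; for every edge, both endpoints lie together in some bag; and for every vertex, the bags containing it form a connected subtree. Here vertex f appears in no bag, so the decomposition is invalid.

No — vertex f appears in no bag.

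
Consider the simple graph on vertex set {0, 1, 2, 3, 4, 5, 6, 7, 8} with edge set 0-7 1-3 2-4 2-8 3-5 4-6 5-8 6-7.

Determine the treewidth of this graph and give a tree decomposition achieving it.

Each bag holds 2 vertices, so the decomposition has width 1, which upper-bounds the treewidth. Since G has at least one edge (e.g. 1–3), it is not an edgeless graph, so tw(G) ≥ 1. Combining the bounds, tw(G) = 1.

Treewidth 1.
One optimal decomposition is:
Bags: B1 = {1, 3}  B2 = {3, 5}  B3 = {5, 8}  B4 = {2, 8}  B5 = {2, 4}  B6 = {4, 6}  B7 = {6, 7}  B8 = {0, 7}
Tree: B1–B2, B2–B3, B3–B4, B4–B5, B5–B6, B6–B7, B7–B8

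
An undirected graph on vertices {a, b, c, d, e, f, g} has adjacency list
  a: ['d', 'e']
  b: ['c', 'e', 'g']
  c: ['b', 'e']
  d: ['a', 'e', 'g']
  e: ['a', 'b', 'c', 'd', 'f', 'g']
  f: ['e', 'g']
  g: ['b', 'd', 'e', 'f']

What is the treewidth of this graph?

2

A width-2 tree decomposition is:
Bags: B1 = {e, f, g}  B2 = {d, e, g}  B3 = {a, d, e}  B4 = {b, e, g}  B5 = {b, c, e}
Tree: B1–B2, B2–B3, B2–B4, B4–B5
Every bag has size at most 3, so the width is 3 − 1 = 2 and tw(G) ≤ 2. For the lower bound, the 3 vertices {d, e, g} are pairwise adjacent, and any tree decomposition puts a clique entirely inside one bag — forcing width ≥ 2. Combining the bounds, tw(G) = 2.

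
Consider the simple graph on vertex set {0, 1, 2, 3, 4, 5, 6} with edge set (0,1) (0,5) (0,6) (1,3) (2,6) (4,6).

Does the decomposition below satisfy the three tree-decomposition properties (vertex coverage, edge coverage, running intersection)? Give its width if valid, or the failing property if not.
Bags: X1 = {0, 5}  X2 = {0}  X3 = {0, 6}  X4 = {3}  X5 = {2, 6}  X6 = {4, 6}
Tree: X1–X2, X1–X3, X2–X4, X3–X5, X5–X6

No — vertex 1 appears in no bag.

A tree decomposition must satisfy three properties: every vertex lies in some bag; for every edge, both endpoints lie together in some bag; and for every vertex, the bags containing it form a connected subtree. Here vertex 1 appears in no bag, so the decomposition is invalid.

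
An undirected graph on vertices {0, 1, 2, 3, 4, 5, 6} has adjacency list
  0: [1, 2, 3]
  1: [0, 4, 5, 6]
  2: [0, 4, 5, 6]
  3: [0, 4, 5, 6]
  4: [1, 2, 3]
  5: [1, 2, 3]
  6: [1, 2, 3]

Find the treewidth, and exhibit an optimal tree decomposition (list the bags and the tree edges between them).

The largest bag has 4 vertices, giving width 3; this decomposition certifies tw(G) ≤ 3. For the lower bound: the 4 vertex sets {2,6}, {0,1}, {3}, {4} are disjoint, each induces a connected subgraph, and every pair is joined by at least one edge of G. Contracting each set to a single vertex therefore yields K_{4} as a minor, and since treewidth is minor-monotone, tw(G) ≥ tw(K_{4}) = 3. The upper and lower bounds meet at 3, so that is the treewidth.

Treewidth 3.
One optimal decomposition is:
Bags: B1 = {1, 2, 3, 6}  B2 = {0, 1, 2, 3}  B3 = {1, 2, 3, 4}  B4 = {1, 2, 3, 5}
Tree: B1–B2, B2–B3, B3–B4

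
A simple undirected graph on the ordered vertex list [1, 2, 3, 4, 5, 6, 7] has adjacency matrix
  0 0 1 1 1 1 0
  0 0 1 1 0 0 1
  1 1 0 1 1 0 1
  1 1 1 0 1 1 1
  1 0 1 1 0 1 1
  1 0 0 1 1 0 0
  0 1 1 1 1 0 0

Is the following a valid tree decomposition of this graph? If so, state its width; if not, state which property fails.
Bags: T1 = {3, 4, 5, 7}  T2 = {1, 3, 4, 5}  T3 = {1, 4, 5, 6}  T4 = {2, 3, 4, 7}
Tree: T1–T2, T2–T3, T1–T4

Yes; width 3.

Checking the three conditions: (i) the bags cover all of {1, 2, 3, 4, 5, 6, 7}; (ii) for each edge, some bag contains both endpoints; (iii) the bags containing any fixed vertex form a subtree. All hold, so the decomposition is valid with width 4 − 1 = 3.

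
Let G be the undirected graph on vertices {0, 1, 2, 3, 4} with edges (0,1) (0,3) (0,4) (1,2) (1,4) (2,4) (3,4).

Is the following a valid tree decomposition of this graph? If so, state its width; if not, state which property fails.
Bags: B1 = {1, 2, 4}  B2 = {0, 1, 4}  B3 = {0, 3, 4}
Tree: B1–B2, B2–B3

Yes; width 2.

Checking the three conditions: (i) the bags cover all of {0, 1, 2, 3, 4}; (ii) for each edge, some bag contains both endpoints; (iii) the bags containing any fixed vertex form a subtree. All hold, so the decomposition is valid with width 3 − 1 = 2.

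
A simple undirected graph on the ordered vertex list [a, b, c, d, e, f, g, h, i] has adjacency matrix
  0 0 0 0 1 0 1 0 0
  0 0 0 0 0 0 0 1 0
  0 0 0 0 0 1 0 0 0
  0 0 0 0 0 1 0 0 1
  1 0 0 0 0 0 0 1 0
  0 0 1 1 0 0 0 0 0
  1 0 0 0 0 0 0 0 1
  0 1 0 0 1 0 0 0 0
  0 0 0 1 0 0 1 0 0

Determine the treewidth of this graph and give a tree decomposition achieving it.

Each bag holds 2 vertices, so the decomposition has width 1, which upper-bounds the treewidth. G has an edge, so its treewidth is at least 1. Combining the bounds, tw(G) = 1.

Treewidth 1.
One such decomposition:
Bags: B1 = {b, h}  B2 = {e, h}  B3 = {a, e}  B4 = {a, g}  B5 = {g, i}  B6 = {d, i}  B7 = {d, f}  B8 = {c, f}
Tree: B1–B2, B2–B3, B3–B4, B4–B5, B5–B6, B6–B7, B7–B8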